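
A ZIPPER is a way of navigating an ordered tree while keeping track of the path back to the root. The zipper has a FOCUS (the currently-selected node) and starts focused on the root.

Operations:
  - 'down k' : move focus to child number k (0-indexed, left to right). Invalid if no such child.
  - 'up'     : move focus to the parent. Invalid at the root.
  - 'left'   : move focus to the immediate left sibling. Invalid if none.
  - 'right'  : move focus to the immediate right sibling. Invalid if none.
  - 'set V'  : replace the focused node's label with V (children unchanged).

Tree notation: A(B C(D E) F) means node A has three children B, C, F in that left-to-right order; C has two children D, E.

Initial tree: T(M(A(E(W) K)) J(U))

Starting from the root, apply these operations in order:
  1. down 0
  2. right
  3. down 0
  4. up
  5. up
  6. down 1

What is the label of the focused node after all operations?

Step 1 (down 0): focus=M path=0 depth=1 children=['A'] left=[] right=['J'] parent=T
Step 2 (right): focus=J path=1 depth=1 children=['U'] left=['M'] right=[] parent=T
Step 3 (down 0): focus=U path=1/0 depth=2 children=[] left=[] right=[] parent=J
Step 4 (up): focus=J path=1 depth=1 children=['U'] left=['M'] right=[] parent=T
Step 5 (up): focus=T path=root depth=0 children=['M', 'J'] (at root)
Step 6 (down 1): focus=J path=1 depth=1 children=['U'] left=['M'] right=[] parent=T

Answer: J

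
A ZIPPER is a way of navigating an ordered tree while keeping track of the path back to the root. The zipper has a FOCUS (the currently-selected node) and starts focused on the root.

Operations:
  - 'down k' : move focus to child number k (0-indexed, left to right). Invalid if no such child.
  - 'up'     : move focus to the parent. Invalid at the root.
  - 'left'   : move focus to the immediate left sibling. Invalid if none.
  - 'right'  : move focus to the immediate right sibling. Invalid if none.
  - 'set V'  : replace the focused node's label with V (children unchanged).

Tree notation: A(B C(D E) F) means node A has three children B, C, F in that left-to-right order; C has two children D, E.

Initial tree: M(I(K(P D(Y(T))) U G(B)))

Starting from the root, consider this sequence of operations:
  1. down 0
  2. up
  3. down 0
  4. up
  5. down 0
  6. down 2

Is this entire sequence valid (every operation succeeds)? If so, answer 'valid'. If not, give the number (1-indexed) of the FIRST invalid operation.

Answer: valid

Derivation:
Step 1 (down 0): focus=I path=0 depth=1 children=['K', 'U', 'G'] left=[] right=[] parent=M
Step 2 (up): focus=M path=root depth=0 children=['I'] (at root)
Step 3 (down 0): focus=I path=0 depth=1 children=['K', 'U', 'G'] left=[] right=[] parent=M
Step 4 (up): focus=M path=root depth=0 children=['I'] (at root)
Step 5 (down 0): focus=I path=0 depth=1 children=['K', 'U', 'G'] left=[] right=[] parent=M
Step 6 (down 2): focus=G path=0/2 depth=2 children=['B'] left=['K', 'U'] right=[] parent=I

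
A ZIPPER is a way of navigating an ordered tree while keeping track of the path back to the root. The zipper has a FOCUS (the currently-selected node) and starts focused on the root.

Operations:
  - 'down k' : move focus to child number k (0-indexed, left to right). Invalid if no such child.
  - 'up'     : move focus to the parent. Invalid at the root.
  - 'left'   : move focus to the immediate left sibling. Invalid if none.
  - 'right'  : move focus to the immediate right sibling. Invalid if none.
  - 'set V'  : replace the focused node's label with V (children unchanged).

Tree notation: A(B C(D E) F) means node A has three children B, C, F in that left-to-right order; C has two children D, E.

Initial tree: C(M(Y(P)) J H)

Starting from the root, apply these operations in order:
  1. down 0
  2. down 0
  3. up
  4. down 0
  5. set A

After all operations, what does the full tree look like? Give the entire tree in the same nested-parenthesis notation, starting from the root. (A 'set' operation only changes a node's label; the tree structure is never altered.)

Step 1 (down 0): focus=M path=0 depth=1 children=['Y'] left=[] right=['J', 'H'] parent=C
Step 2 (down 0): focus=Y path=0/0 depth=2 children=['P'] left=[] right=[] parent=M
Step 3 (up): focus=M path=0 depth=1 children=['Y'] left=[] right=['J', 'H'] parent=C
Step 4 (down 0): focus=Y path=0/0 depth=2 children=['P'] left=[] right=[] parent=M
Step 5 (set A): focus=A path=0/0 depth=2 children=['P'] left=[] right=[] parent=M

Answer: C(M(A(P)) J H)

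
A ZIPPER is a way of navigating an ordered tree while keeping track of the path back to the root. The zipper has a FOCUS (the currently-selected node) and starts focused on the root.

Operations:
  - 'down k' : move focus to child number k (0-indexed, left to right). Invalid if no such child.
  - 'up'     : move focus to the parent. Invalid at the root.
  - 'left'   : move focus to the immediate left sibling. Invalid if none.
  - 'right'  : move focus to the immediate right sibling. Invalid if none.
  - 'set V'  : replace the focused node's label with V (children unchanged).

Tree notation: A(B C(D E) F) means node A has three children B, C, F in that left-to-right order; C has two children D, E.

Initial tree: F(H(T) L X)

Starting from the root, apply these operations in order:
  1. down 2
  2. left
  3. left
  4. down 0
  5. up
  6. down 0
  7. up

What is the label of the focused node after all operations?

Step 1 (down 2): focus=X path=2 depth=1 children=[] left=['H', 'L'] right=[] parent=F
Step 2 (left): focus=L path=1 depth=1 children=[] left=['H'] right=['X'] parent=F
Step 3 (left): focus=H path=0 depth=1 children=['T'] left=[] right=['L', 'X'] parent=F
Step 4 (down 0): focus=T path=0/0 depth=2 children=[] left=[] right=[] parent=H
Step 5 (up): focus=H path=0 depth=1 children=['T'] left=[] right=['L', 'X'] parent=F
Step 6 (down 0): focus=T path=0/0 depth=2 children=[] left=[] right=[] parent=H
Step 7 (up): focus=H path=0 depth=1 children=['T'] left=[] right=['L', 'X'] parent=F

Answer: H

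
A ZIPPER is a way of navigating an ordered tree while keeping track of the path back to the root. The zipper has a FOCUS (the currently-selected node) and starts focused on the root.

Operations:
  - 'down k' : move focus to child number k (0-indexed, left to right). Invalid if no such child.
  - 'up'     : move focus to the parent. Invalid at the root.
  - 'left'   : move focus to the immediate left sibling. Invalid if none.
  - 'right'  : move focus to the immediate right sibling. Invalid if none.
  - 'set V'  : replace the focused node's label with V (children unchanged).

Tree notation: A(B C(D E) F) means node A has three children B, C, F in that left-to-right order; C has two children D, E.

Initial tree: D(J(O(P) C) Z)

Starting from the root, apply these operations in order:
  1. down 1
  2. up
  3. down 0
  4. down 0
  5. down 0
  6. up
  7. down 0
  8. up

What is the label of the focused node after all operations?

Answer: O

Derivation:
Step 1 (down 1): focus=Z path=1 depth=1 children=[] left=['J'] right=[] parent=D
Step 2 (up): focus=D path=root depth=0 children=['J', 'Z'] (at root)
Step 3 (down 0): focus=J path=0 depth=1 children=['O', 'C'] left=[] right=['Z'] parent=D
Step 4 (down 0): focus=O path=0/0 depth=2 children=['P'] left=[] right=['C'] parent=J
Step 5 (down 0): focus=P path=0/0/0 depth=3 children=[] left=[] right=[] parent=O
Step 6 (up): focus=O path=0/0 depth=2 children=['P'] left=[] right=['C'] parent=J
Step 7 (down 0): focus=P path=0/0/0 depth=3 children=[] left=[] right=[] parent=O
Step 8 (up): focus=O path=0/0 depth=2 children=['P'] left=[] right=['C'] parent=J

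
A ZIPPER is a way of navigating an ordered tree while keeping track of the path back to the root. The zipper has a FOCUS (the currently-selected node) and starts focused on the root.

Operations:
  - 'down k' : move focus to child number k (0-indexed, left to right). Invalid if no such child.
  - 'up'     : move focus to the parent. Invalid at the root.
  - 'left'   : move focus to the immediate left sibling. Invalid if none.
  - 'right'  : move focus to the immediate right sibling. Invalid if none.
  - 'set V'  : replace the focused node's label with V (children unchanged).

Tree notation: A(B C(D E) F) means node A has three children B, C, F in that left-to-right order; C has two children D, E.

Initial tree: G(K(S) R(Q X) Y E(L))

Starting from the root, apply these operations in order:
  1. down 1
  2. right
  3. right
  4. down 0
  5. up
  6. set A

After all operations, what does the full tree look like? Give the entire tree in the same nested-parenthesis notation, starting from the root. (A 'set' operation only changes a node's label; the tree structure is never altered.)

Answer: G(K(S) R(Q X) Y A(L))

Derivation:
Step 1 (down 1): focus=R path=1 depth=1 children=['Q', 'X'] left=['K'] right=['Y', 'E'] parent=G
Step 2 (right): focus=Y path=2 depth=1 children=[] left=['K', 'R'] right=['E'] parent=G
Step 3 (right): focus=E path=3 depth=1 children=['L'] left=['K', 'R', 'Y'] right=[] parent=G
Step 4 (down 0): focus=L path=3/0 depth=2 children=[] left=[] right=[] parent=E
Step 5 (up): focus=E path=3 depth=1 children=['L'] left=['K', 'R', 'Y'] right=[] parent=G
Step 6 (set A): focus=A path=3 depth=1 children=['L'] left=['K', 'R', 'Y'] right=[] parent=G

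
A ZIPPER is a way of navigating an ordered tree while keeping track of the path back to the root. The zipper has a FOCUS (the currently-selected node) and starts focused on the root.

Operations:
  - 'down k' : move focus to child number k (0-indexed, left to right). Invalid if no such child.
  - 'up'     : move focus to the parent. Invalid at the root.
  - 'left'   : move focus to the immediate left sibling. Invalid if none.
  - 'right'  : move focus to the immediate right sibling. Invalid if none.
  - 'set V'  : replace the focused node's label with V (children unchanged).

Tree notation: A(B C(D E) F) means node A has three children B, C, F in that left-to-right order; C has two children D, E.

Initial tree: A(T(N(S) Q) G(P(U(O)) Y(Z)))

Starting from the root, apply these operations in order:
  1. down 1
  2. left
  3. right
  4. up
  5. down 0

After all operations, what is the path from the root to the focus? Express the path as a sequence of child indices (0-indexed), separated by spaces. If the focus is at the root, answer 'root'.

Step 1 (down 1): focus=G path=1 depth=1 children=['P', 'Y'] left=['T'] right=[] parent=A
Step 2 (left): focus=T path=0 depth=1 children=['N', 'Q'] left=[] right=['G'] parent=A
Step 3 (right): focus=G path=1 depth=1 children=['P', 'Y'] left=['T'] right=[] parent=A
Step 4 (up): focus=A path=root depth=0 children=['T', 'G'] (at root)
Step 5 (down 0): focus=T path=0 depth=1 children=['N', 'Q'] left=[] right=['G'] parent=A

Answer: 0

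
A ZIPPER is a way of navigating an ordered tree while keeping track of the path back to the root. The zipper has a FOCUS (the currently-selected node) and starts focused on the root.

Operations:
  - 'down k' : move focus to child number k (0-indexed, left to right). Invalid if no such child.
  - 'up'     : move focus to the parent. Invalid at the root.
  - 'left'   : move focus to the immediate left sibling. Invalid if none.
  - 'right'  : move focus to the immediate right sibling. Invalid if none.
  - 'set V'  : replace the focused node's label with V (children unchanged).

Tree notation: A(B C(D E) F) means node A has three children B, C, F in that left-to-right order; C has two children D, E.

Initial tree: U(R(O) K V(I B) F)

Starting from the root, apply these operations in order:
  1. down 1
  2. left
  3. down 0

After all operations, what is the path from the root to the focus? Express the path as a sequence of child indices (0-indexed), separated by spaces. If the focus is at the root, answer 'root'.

Step 1 (down 1): focus=K path=1 depth=1 children=[] left=['R'] right=['V', 'F'] parent=U
Step 2 (left): focus=R path=0 depth=1 children=['O'] left=[] right=['K', 'V', 'F'] parent=U
Step 3 (down 0): focus=O path=0/0 depth=2 children=[] left=[] right=[] parent=R

Answer: 0 0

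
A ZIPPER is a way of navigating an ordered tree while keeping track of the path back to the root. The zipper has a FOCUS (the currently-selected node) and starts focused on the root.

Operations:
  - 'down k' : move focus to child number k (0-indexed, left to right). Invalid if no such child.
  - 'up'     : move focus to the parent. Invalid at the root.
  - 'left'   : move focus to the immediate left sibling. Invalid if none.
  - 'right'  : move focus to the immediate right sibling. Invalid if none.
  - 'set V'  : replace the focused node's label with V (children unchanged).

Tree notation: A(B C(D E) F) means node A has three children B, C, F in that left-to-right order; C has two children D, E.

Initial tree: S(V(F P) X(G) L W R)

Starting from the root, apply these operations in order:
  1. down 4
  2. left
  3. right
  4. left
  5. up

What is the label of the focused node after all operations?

Step 1 (down 4): focus=R path=4 depth=1 children=[] left=['V', 'X', 'L', 'W'] right=[] parent=S
Step 2 (left): focus=W path=3 depth=1 children=[] left=['V', 'X', 'L'] right=['R'] parent=S
Step 3 (right): focus=R path=4 depth=1 children=[] left=['V', 'X', 'L', 'W'] right=[] parent=S
Step 4 (left): focus=W path=3 depth=1 children=[] left=['V', 'X', 'L'] right=['R'] parent=S
Step 5 (up): focus=S path=root depth=0 children=['V', 'X', 'L', 'W', 'R'] (at root)

Answer: S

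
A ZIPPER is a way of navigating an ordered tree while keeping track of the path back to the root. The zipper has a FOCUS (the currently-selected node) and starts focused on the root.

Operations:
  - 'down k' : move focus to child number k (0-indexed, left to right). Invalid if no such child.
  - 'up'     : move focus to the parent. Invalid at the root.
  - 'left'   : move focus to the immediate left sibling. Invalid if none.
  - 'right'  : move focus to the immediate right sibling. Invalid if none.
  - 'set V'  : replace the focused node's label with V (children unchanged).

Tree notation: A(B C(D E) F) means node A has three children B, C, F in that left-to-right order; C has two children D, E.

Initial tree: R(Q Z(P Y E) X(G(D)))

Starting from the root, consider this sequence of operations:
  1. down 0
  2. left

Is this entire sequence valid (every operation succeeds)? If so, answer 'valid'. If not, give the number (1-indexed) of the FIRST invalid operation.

Step 1 (down 0): focus=Q path=0 depth=1 children=[] left=[] right=['Z', 'X'] parent=R
Step 2 (left): INVALID

Answer: 2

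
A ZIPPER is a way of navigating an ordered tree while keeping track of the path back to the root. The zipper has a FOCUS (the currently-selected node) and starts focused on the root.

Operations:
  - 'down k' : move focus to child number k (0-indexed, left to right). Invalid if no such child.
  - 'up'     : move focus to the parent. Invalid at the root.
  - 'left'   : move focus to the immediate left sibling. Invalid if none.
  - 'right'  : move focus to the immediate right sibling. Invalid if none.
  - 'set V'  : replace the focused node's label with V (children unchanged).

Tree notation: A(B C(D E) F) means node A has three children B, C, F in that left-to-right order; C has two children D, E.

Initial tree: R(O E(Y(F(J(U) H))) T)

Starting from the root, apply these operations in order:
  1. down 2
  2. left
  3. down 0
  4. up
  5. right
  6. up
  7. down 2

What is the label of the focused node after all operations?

Answer: T

Derivation:
Step 1 (down 2): focus=T path=2 depth=1 children=[] left=['O', 'E'] right=[] parent=R
Step 2 (left): focus=E path=1 depth=1 children=['Y'] left=['O'] right=['T'] parent=R
Step 3 (down 0): focus=Y path=1/0 depth=2 children=['F'] left=[] right=[] parent=E
Step 4 (up): focus=E path=1 depth=1 children=['Y'] left=['O'] right=['T'] parent=R
Step 5 (right): focus=T path=2 depth=1 children=[] left=['O', 'E'] right=[] parent=R
Step 6 (up): focus=R path=root depth=0 children=['O', 'E', 'T'] (at root)
Step 7 (down 2): focus=T path=2 depth=1 children=[] left=['O', 'E'] right=[] parent=R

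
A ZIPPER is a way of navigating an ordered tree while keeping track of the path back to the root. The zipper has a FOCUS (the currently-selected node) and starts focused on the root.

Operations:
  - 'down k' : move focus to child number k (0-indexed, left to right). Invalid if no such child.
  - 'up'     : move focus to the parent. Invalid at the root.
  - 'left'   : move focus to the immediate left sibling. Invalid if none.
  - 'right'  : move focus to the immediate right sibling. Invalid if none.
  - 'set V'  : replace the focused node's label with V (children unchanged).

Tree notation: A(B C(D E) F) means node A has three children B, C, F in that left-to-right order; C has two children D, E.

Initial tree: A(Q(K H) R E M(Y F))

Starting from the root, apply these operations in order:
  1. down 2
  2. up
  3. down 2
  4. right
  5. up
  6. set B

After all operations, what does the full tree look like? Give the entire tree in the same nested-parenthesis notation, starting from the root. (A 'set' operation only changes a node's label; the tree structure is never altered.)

Step 1 (down 2): focus=E path=2 depth=1 children=[] left=['Q', 'R'] right=['M'] parent=A
Step 2 (up): focus=A path=root depth=0 children=['Q', 'R', 'E', 'M'] (at root)
Step 3 (down 2): focus=E path=2 depth=1 children=[] left=['Q', 'R'] right=['M'] parent=A
Step 4 (right): focus=M path=3 depth=1 children=['Y', 'F'] left=['Q', 'R', 'E'] right=[] parent=A
Step 5 (up): focus=A path=root depth=0 children=['Q', 'R', 'E', 'M'] (at root)
Step 6 (set B): focus=B path=root depth=0 children=['Q', 'R', 'E', 'M'] (at root)

Answer: B(Q(K H) R E M(Y F))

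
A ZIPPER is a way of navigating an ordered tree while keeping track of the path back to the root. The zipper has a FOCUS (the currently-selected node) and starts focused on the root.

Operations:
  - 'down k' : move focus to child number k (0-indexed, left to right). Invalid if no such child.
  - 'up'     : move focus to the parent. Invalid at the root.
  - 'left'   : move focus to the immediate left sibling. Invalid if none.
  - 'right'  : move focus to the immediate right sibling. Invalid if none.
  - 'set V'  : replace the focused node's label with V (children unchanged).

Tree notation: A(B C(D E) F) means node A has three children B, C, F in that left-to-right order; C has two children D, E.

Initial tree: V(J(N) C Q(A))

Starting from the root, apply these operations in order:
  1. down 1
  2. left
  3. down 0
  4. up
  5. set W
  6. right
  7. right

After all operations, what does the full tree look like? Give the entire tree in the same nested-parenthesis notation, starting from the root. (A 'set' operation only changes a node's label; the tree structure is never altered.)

Step 1 (down 1): focus=C path=1 depth=1 children=[] left=['J'] right=['Q'] parent=V
Step 2 (left): focus=J path=0 depth=1 children=['N'] left=[] right=['C', 'Q'] parent=V
Step 3 (down 0): focus=N path=0/0 depth=2 children=[] left=[] right=[] parent=J
Step 4 (up): focus=J path=0 depth=1 children=['N'] left=[] right=['C', 'Q'] parent=V
Step 5 (set W): focus=W path=0 depth=1 children=['N'] left=[] right=['C', 'Q'] parent=V
Step 6 (right): focus=C path=1 depth=1 children=[] left=['W'] right=['Q'] parent=V
Step 7 (right): focus=Q path=2 depth=1 children=['A'] left=['W', 'C'] right=[] parent=V

Answer: V(W(N) C Q(A))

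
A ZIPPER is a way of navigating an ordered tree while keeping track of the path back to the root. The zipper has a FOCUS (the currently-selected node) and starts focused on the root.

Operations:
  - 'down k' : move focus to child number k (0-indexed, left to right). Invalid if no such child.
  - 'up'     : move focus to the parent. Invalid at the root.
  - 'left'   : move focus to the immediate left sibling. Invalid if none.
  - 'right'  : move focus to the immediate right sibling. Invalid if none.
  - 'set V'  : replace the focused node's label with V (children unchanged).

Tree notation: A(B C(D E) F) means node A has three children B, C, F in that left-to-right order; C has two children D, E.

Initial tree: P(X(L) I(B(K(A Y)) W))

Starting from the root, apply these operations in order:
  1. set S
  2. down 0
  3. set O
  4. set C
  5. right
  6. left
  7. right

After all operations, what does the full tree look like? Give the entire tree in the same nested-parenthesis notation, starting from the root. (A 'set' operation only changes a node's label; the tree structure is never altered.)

Step 1 (set S): focus=S path=root depth=0 children=['X', 'I'] (at root)
Step 2 (down 0): focus=X path=0 depth=1 children=['L'] left=[] right=['I'] parent=S
Step 3 (set O): focus=O path=0 depth=1 children=['L'] left=[] right=['I'] parent=S
Step 4 (set C): focus=C path=0 depth=1 children=['L'] left=[] right=['I'] parent=S
Step 5 (right): focus=I path=1 depth=1 children=['B', 'W'] left=['C'] right=[] parent=S
Step 6 (left): focus=C path=0 depth=1 children=['L'] left=[] right=['I'] parent=S
Step 7 (right): focus=I path=1 depth=1 children=['B', 'W'] left=['C'] right=[] parent=S

Answer: S(C(L) I(B(K(A Y)) W))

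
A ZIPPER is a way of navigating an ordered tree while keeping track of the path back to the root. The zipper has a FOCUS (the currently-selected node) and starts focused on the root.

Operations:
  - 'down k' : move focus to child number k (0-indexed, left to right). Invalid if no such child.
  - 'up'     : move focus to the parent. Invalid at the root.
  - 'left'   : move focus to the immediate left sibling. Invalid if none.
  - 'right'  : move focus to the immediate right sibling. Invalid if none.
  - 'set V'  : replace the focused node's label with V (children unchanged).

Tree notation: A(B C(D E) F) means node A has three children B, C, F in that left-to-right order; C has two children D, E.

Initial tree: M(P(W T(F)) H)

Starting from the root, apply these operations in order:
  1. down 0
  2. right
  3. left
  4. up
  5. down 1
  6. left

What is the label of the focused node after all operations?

Answer: P

Derivation:
Step 1 (down 0): focus=P path=0 depth=1 children=['W', 'T'] left=[] right=['H'] parent=M
Step 2 (right): focus=H path=1 depth=1 children=[] left=['P'] right=[] parent=M
Step 3 (left): focus=P path=0 depth=1 children=['W', 'T'] left=[] right=['H'] parent=M
Step 4 (up): focus=M path=root depth=0 children=['P', 'H'] (at root)
Step 5 (down 1): focus=H path=1 depth=1 children=[] left=['P'] right=[] parent=M
Step 6 (left): focus=P path=0 depth=1 children=['W', 'T'] left=[] right=['H'] parent=M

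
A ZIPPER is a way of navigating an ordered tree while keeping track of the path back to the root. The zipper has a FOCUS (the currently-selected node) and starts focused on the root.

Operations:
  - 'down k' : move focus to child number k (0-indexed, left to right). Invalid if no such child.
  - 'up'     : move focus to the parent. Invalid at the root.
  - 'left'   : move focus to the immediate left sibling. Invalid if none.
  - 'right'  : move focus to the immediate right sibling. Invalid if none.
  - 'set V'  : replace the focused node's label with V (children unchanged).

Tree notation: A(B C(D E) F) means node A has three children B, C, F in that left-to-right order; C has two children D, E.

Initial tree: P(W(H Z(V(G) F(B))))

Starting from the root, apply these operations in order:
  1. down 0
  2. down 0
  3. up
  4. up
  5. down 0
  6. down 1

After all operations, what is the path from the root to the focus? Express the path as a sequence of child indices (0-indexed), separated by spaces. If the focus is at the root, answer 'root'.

Step 1 (down 0): focus=W path=0 depth=1 children=['H', 'Z'] left=[] right=[] parent=P
Step 2 (down 0): focus=H path=0/0 depth=2 children=[] left=[] right=['Z'] parent=W
Step 3 (up): focus=W path=0 depth=1 children=['H', 'Z'] left=[] right=[] parent=P
Step 4 (up): focus=P path=root depth=0 children=['W'] (at root)
Step 5 (down 0): focus=W path=0 depth=1 children=['H', 'Z'] left=[] right=[] parent=P
Step 6 (down 1): focus=Z path=0/1 depth=2 children=['V', 'F'] left=['H'] right=[] parent=W

Answer: 0 1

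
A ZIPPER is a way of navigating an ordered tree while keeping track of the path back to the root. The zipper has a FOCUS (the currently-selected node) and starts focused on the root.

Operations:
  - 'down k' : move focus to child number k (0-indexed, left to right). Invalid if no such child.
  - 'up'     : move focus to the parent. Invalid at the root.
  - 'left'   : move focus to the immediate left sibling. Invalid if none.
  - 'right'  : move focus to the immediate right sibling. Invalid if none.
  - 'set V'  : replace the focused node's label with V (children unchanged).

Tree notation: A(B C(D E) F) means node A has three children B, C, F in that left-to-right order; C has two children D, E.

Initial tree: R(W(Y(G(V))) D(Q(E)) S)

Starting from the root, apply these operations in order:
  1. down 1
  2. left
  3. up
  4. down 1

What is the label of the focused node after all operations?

Answer: D

Derivation:
Step 1 (down 1): focus=D path=1 depth=1 children=['Q'] left=['W'] right=['S'] parent=R
Step 2 (left): focus=W path=0 depth=1 children=['Y'] left=[] right=['D', 'S'] parent=R
Step 3 (up): focus=R path=root depth=0 children=['W', 'D', 'S'] (at root)
Step 4 (down 1): focus=D path=1 depth=1 children=['Q'] left=['W'] right=['S'] parent=R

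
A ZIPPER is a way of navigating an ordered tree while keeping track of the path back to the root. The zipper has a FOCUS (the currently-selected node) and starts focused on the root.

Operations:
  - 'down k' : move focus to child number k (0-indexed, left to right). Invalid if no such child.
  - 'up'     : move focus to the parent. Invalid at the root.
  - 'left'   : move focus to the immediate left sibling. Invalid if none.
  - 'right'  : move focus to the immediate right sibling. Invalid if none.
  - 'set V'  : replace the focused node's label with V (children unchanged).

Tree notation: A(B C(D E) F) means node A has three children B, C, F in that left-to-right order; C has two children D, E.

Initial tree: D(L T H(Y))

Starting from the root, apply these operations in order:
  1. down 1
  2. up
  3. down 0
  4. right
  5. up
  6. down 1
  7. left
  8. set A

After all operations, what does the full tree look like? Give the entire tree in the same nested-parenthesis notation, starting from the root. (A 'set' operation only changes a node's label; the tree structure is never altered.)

Step 1 (down 1): focus=T path=1 depth=1 children=[] left=['L'] right=['H'] parent=D
Step 2 (up): focus=D path=root depth=0 children=['L', 'T', 'H'] (at root)
Step 3 (down 0): focus=L path=0 depth=1 children=[] left=[] right=['T', 'H'] parent=D
Step 4 (right): focus=T path=1 depth=1 children=[] left=['L'] right=['H'] parent=D
Step 5 (up): focus=D path=root depth=0 children=['L', 'T', 'H'] (at root)
Step 6 (down 1): focus=T path=1 depth=1 children=[] left=['L'] right=['H'] parent=D
Step 7 (left): focus=L path=0 depth=1 children=[] left=[] right=['T', 'H'] parent=D
Step 8 (set A): focus=A path=0 depth=1 children=[] left=[] right=['T', 'H'] parent=D

Answer: D(A T H(Y))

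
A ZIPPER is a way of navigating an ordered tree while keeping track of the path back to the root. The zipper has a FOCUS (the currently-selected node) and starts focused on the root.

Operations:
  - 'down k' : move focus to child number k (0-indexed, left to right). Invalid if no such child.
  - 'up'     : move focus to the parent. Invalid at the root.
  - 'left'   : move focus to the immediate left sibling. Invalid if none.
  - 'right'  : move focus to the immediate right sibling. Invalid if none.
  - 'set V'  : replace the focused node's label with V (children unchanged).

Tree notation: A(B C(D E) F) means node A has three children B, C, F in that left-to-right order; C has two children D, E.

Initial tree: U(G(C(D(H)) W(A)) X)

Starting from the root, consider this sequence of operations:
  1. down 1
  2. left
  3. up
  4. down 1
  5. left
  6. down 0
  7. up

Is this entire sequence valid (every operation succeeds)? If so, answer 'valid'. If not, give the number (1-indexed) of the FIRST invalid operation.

Step 1 (down 1): focus=X path=1 depth=1 children=[] left=['G'] right=[] parent=U
Step 2 (left): focus=G path=0 depth=1 children=['C', 'W'] left=[] right=['X'] parent=U
Step 3 (up): focus=U path=root depth=0 children=['G', 'X'] (at root)
Step 4 (down 1): focus=X path=1 depth=1 children=[] left=['G'] right=[] parent=U
Step 5 (left): focus=G path=0 depth=1 children=['C', 'W'] left=[] right=['X'] parent=U
Step 6 (down 0): focus=C path=0/0 depth=2 children=['D'] left=[] right=['W'] parent=G
Step 7 (up): focus=G path=0 depth=1 children=['C', 'W'] left=[] right=['X'] parent=U

Answer: valid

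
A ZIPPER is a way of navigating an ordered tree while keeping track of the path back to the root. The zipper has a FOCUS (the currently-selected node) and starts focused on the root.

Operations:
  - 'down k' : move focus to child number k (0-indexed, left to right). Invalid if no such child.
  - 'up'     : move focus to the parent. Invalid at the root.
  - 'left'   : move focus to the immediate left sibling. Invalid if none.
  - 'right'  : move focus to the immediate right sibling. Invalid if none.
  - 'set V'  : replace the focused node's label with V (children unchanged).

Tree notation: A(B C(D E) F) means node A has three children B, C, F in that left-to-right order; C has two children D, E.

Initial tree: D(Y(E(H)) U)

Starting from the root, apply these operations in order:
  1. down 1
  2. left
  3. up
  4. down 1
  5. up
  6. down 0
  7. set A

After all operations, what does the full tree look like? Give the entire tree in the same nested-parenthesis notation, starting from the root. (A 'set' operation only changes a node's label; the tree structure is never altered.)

Step 1 (down 1): focus=U path=1 depth=1 children=[] left=['Y'] right=[] parent=D
Step 2 (left): focus=Y path=0 depth=1 children=['E'] left=[] right=['U'] parent=D
Step 3 (up): focus=D path=root depth=0 children=['Y', 'U'] (at root)
Step 4 (down 1): focus=U path=1 depth=1 children=[] left=['Y'] right=[] parent=D
Step 5 (up): focus=D path=root depth=0 children=['Y', 'U'] (at root)
Step 6 (down 0): focus=Y path=0 depth=1 children=['E'] left=[] right=['U'] parent=D
Step 7 (set A): focus=A path=0 depth=1 children=['E'] left=[] right=['U'] parent=D

Answer: D(A(E(H)) U)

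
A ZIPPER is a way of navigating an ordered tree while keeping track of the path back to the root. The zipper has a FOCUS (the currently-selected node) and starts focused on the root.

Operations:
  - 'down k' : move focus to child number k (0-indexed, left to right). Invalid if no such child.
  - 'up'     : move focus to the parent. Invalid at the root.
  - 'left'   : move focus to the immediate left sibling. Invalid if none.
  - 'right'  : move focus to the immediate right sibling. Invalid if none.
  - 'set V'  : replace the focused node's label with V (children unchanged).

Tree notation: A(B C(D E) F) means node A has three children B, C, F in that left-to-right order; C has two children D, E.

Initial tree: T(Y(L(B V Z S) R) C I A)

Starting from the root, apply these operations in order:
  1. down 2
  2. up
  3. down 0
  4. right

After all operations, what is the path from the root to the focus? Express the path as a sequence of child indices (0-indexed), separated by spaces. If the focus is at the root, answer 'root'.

Step 1 (down 2): focus=I path=2 depth=1 children=[] left=['Y', 'C'] right=['A'] parent=T
Step 2 (up): focus=T path=root depth=0 children=['Y', 'C', 'I', 'A'] (at root)
Step 3 (down 0): focus=Y path=0 depth=1 children=['L', 'R'] left=[] right=['C', 'I', 'A'] parent=T
Step 4 (right): focus=C path=1 depth=1 children=[] left=['Y'] right=['I', 'A'] parent=T

Answer: 1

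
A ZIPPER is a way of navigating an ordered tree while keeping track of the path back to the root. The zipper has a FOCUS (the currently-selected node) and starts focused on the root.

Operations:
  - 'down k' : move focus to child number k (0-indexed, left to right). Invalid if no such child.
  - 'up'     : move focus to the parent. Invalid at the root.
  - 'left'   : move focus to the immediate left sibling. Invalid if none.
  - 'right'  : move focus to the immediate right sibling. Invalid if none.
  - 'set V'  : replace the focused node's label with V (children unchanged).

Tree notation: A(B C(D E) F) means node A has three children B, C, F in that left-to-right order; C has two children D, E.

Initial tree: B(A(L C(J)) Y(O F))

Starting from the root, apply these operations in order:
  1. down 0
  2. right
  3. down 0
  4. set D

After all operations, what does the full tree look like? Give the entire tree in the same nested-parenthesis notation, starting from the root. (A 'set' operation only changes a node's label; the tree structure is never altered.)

Answer: B(A(L C(J)) Y(D F))

Derivation:
Step 1 (down 0): focus=A path=0 depth=1 children=['L', 'C'] left=[] right=['Y'] parent=B
Step 2 (right): focus=Y path=1 depth=1 children=['O', 'F'] left=['A'] right=[] parent=B
Step 3 (down 0): focus=O path=1/0 depth=2 children=[] left=[] right=['F'] parent=Y
Step 4 (set D): focus=D path=1/0 depth=2 children=[] left=[] right=['F'] parent=Y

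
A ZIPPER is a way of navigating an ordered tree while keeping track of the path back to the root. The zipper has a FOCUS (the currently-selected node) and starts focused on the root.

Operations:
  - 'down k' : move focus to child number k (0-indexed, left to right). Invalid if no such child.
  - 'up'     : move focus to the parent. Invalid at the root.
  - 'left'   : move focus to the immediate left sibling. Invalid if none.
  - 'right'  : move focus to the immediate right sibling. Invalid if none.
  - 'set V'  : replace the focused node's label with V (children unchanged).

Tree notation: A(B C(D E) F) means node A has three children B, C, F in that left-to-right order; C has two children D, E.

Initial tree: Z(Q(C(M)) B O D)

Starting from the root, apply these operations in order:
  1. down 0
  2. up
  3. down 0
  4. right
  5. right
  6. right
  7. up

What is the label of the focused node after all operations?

Step 1 (down 0): focus=Q path=0 depth=1 children=['C'] left=[] right=['B', 'O', 'D'] parent=Z
Step 2 (up): focus=Z path=root depth=0 children=['Q', 'B', 'O', 'D'] (at root)
Step 3 (down 0): focus=Q path=0 depth=1 children=['C'] left=[] right=['B', 'O', 'D'] parent=Z
Step 4 (right): focus=B path=1 depth=1 children=[] left=['Q'] right=['O', 'D'] parent=Z
Step 5 (right): focus=O path=2 depth=1 children=[] left=['Q', 'B'] right=['D'] parent=Z
Step 6 (right): focus=D path=3 depth=1 children=[] left=['Q', 'B', 'O'] right=[] parent=Z
Step 7 (up): focus=Z path=root depth=0 children=['Q', 'B', 'O', 'D'] (at root)

Answer: Z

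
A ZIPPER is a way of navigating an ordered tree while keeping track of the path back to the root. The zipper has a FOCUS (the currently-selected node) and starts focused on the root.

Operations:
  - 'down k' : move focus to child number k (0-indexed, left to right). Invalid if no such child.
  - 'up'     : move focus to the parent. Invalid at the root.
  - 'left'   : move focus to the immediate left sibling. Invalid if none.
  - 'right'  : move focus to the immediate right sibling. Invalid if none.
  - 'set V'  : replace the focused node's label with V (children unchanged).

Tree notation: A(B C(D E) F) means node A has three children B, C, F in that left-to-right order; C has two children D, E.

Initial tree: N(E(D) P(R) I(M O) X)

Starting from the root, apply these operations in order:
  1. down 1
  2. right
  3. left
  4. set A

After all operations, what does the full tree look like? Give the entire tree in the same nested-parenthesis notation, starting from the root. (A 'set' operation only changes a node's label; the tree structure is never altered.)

Answer: N(E(D) A(R) I(M O) X)

Derivation:
Step 1 (down 1): focus=P path=1 depth=1 children=['R'] left=['E'] right=['I', 'X'] parent=N
Step 2 (right): focus=I path=2 depth=1 children=['M', 'O'] left=['E', 'P'] right=['X'] parent=N
Step 3 (left): focus=P path=1 depth=1 children=['R'] left=['E'] right=['I', 'X'] parent=N
Step 4 (set A): focus=A path=1 depth=1 children=['R'] left=['E'] right=['I', 'X'] parent=N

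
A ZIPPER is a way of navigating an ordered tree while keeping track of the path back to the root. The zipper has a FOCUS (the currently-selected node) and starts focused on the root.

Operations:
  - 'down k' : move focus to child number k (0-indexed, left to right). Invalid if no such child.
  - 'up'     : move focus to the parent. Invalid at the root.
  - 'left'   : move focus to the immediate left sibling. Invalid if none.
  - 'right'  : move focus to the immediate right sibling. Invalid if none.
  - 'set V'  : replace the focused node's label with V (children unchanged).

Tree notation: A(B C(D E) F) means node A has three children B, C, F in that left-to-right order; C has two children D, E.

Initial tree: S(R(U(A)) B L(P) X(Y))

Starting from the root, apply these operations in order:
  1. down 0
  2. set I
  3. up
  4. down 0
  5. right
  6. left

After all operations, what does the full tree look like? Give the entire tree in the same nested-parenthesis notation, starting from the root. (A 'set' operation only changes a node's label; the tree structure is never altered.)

Step 1 (down 0): focus=R path=0 depth=1 children=['U'] left=[] right=['B', 'L', 'X'] parent=S
Step 2 (set I): focus=I path=0 depth=1 children=['U'] left=[] right=['B', 'L', 'X'] parent=S
Step 3 (up): focus=S path=root depth=0 children=['I', 'B', 'L', 'X'] (at root)
Step 4 (down 0): focus=I path=0 depth=1 children=['U'] left=[] right=['B', 'L', 'X'] parent=S
Step 5 (right): focus=B path=1 depth=1 children=[] left=['I'] right=['L', 'X'] parent=S
Step 6 (left): focus=I path=0 depth=1 children=['U'] left=[] right=['B', 'L', 'X'] parent=S

Answer: S(I(U(A)) B L(P) X(Y))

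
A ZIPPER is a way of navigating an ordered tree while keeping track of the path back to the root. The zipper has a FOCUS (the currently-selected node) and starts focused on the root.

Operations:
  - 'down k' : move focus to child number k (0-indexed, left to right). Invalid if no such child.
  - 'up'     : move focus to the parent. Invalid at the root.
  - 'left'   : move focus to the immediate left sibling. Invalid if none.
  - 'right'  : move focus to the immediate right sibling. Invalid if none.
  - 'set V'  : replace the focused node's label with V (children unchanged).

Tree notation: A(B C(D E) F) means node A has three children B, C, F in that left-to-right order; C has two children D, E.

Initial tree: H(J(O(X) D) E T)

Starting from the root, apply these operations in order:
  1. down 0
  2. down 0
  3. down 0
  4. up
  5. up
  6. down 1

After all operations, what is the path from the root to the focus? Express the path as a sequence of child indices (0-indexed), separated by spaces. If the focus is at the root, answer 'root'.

Answer: 0 1

Derivation:
Step 1 (down 0): focus=J path=0 depth=1 children=['O', 'D'] left=[] right=['E', 'T'] parent=H
Step 2 (down 0): focus=O path=0/0 depth=2 children=['X'] left=[] right=['D'] parent=J
Step 3 (down 0): focus=X path=0/0/0 depth=3 children=[] left=[] right=[] parent=O
Step 4 (up): focus=O path=0/0 depth=2 children=['X'] left=[] right=['D'] parent=J
Step 5 (up): focus=J path=0 depth=1 children=['O', 'D'] left=[] right=['E', 'T'] parent=H
Step 6 (down 1): focus=D path=0/1 depth=2 children=[] left=['O'] right=[] parent=J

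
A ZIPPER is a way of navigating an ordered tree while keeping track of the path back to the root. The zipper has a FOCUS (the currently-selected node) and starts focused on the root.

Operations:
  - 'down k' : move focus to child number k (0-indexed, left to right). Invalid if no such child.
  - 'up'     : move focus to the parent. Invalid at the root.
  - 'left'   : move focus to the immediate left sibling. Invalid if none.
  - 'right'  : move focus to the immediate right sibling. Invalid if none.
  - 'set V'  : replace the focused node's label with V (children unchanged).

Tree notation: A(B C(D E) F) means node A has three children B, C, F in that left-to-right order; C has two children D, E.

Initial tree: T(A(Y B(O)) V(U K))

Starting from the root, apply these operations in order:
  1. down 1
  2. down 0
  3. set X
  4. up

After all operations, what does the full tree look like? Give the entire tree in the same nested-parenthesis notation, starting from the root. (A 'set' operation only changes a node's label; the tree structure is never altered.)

Answer: T(A(Y B(O)) V(X K))

Derivation:
Step 1 (down 1): focus=V path=1 depth=1 children=['U', 'K'] left=['A'] right=[] parent=T
Step 2 (down 0): focus=U path=1/0 depth=2 children=[] left=[] right=['K'] parent=V
Step 3 (set X): focus=X path=1/0 depth=2 children=[] left=[] right=['K'] parent=V
Step 4 (up): focus=V path=1 depth=1 children=['X', 'K'] left=['A'] right=[] parent=T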